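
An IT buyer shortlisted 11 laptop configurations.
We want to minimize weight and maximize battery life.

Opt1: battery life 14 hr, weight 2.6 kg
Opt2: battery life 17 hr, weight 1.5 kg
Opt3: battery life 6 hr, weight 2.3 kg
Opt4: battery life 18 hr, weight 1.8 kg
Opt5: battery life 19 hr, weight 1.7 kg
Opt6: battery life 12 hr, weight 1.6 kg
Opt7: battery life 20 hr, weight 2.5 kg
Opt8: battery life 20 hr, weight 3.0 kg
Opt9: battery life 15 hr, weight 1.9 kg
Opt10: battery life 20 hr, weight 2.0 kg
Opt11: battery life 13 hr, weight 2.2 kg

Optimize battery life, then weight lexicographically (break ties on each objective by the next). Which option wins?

First maximize battery life: best is 20, kept {Opt7, Opt8, Opt10}.
Then minimize weight: best is 2.0, kept {Opt10}.

Opt10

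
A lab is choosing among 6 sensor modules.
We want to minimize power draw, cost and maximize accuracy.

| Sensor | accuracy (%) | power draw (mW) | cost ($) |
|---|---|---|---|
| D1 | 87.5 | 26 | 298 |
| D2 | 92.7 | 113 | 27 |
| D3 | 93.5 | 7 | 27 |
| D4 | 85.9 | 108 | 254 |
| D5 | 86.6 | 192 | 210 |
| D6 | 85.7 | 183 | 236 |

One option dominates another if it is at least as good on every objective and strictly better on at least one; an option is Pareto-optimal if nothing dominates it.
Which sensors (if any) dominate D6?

D2: accuracy 92.7≥85.7, power draw 113≤183, cost 27≤236 — dominates D6.
D3: accuracy 93.5≥85.7, power draw 7≤183, cost 27≤236 — dominates D6.
Others (D1, D4, D5) are each worse than D6 on at least one objective.

D2, D3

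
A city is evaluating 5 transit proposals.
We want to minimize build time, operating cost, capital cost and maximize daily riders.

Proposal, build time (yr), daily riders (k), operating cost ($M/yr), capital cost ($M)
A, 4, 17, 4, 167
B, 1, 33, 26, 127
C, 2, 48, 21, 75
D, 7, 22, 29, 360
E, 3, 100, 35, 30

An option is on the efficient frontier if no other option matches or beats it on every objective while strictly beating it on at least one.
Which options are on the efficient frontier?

A, B, C, E

A: not dominated (best operating cost).
B: not dominated (best build time).
C: not dominated.
D: dominated by B (build time 1≤7, daily riders 33≥22, operating cost 26≤29, capital cost 127≤360).
E: not dominated (best daily riders).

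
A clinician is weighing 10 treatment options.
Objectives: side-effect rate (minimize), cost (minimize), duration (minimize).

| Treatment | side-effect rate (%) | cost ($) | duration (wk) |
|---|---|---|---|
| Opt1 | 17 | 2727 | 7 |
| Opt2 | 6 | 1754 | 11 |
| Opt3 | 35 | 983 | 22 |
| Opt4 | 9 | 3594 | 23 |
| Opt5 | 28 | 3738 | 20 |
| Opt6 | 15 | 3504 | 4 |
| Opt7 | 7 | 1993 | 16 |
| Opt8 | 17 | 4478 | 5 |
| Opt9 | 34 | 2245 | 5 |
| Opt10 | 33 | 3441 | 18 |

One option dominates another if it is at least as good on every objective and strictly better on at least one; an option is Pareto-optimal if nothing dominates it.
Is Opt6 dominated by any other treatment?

Opt1: worse on side-effect rate (17 vs 15).
Opt2: worse on duration (11 vs 4).
Opt3: worse on side-effect rate (35 vs 15).
Opt4: worse on cost (3594 vs 3504).
Opt5: worse on side-effect rate (28 vs 15).
Opt7: worse on duration (16 vs 4).
Opt8: worse on side-effect rate (17 vs 15).
Opt9: worse on side-effect rate (34 vs 15).
Opt10: worse on side-effect rate (33 vs 15).
No option is at least as good as Opt6 on every objective and strictly better on one.

No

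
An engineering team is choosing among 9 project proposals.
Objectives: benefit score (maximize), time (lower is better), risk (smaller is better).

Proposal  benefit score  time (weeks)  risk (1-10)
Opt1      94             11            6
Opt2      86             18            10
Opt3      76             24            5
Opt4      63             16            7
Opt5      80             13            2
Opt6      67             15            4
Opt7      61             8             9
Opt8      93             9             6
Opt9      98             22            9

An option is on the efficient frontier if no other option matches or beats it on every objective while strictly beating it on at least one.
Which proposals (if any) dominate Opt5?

Opt1: worse on risk (6 vs 2).
Opt2: worse on time (18 vs 13).
Opt3: worse on benefit score (76 vs 80).
Opt4: worse on benefit score (63 vs 80).
Opt6: worse on benefit score (67 vs 80).
Opt7: worse on benefit score (61 vs 80).
Opt8: worse on risk (6 vs 2).
Opt9: worse on time (22 vs 13).
No option dominates Opt5.

none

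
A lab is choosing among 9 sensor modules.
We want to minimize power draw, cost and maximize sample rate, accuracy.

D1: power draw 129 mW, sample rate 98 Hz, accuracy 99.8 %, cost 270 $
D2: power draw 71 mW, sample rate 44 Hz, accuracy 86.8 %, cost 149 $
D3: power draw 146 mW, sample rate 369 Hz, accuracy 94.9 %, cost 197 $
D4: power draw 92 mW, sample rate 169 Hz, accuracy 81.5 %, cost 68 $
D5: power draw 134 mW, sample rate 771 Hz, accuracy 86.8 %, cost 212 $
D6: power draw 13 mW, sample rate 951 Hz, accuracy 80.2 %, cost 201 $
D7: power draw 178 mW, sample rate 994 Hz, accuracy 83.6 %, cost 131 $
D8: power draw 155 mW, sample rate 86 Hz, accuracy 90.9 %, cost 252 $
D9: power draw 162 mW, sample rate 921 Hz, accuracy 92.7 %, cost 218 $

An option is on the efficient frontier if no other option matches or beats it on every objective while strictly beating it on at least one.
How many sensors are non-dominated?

D1: not dominated (best accuracy).
D2: not dominated.
D3: not dominated.
D4: not dominated (best cost).
D5: not dominated.
D6: not dominated (best power draw).
D7: not dominated (best sample rate).
D8: dominated by D3 (power draw 146≤155, sample rate 369≥86, accuracy 94.9≥90.9, cost 197≤252).
D9: not dominated.
Pareto-optimal: D1, D2, D3, D4, D5, D6, D7, D9 → 8.

8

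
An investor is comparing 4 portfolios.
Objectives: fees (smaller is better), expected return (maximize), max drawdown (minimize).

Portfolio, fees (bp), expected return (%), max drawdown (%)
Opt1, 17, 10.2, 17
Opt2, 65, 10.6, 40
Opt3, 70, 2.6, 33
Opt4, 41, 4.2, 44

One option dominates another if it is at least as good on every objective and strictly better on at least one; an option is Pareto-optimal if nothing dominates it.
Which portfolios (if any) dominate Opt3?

Opt1: fees 17≤70, expected return 10.2≥2.6, max drawdown 17≤33 — dominates Opt3.
Others (Opt2, Opt4) are each worse than Opt3 on at least one objective.

Opt1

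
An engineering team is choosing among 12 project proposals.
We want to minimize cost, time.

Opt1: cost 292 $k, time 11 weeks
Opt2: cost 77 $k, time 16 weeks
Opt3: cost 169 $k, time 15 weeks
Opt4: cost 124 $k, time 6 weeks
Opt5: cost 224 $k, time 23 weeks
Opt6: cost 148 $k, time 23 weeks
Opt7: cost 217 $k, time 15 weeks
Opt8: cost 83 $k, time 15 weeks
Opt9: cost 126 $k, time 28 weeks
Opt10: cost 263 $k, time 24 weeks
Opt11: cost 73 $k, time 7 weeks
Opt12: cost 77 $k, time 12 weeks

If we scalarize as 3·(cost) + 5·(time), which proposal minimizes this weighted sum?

Opt11

Opt1: 3·292 + 5·11 = 931
Opt2: 3·77 + 5·16 = 311
Opt3: 3·169 + 5·15 = 582
Opt4: 3·124 + 5·6 = 402
Opt5: 3·224 + 5·23 = 787
Opt6: 3·148 + 5·23 = 559
Opt7: 3·217 + 5·15 = 726
Opt8: 3·83 + 5·15 = 324
Opt9: 3·126 + 5·28 = 518
Opt10: 3·263 + 5·24 = 909
Opt11: 3·73 + 5·7 = 254
Opt12: 3·77 + 5·12 = 291
Lowest: Opt11 at 254.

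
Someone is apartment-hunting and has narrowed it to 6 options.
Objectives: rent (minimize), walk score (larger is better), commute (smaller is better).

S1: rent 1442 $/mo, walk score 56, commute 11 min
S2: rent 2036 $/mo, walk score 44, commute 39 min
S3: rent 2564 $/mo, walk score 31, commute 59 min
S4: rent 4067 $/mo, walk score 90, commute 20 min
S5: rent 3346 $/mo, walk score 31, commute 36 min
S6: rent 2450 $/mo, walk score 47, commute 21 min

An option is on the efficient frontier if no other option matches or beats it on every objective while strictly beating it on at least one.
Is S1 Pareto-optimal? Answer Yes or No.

S2: worse on rent (2036 vs 1442).
S3: worse on rent (2564 vs 1442).
S4: worse on rent (4067 vs 1442).
S5: worse on rent (3346 vs 1442).
S6: worse on rent (2450 vs 1442).
No option is at least as good as S1 on every objective and strictly better on one.

Yes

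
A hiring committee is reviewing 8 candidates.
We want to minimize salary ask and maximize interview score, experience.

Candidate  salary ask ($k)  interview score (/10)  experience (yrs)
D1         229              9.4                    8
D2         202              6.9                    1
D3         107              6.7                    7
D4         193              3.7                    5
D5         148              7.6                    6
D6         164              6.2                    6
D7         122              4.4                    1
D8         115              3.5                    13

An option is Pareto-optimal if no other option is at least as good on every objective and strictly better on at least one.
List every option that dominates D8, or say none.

none

D1: worse on salary ask (229 vs 115).
D2: worse on salary ask (202 vs 115).
D3: worse on experience (7 vs 13).
D4: worse on salary ask (193 vs 115).
D5: worse on salary ask (148 vs 115).
D6: worse on salary ask (164 vs 115).
D7: worse on salary ask (122 vs 115).
No option dominates D8.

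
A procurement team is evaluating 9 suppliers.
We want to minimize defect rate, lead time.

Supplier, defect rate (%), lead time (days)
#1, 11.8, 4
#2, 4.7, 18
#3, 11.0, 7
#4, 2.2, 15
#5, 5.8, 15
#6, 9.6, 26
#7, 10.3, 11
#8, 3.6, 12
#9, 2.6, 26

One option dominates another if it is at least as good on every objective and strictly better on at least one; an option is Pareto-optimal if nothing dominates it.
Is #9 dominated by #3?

No

#3 vs #9: #3 is worse on defect rate (11.0 vs 2.6), so it does not dominate #9.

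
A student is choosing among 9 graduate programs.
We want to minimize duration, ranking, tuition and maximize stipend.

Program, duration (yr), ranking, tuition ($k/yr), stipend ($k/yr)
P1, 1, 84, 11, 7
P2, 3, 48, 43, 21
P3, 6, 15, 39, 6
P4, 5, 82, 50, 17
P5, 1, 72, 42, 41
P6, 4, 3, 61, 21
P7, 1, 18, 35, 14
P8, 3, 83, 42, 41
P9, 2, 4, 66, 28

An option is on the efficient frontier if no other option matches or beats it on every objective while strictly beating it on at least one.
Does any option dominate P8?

P5 vs P8: duration 1≤3, ranking 72≤83, tuition 42≤42, stipend 41≥41 — P5 is at least as good on every objective and strictly better on at least one, so P5 dominates P8.

Yes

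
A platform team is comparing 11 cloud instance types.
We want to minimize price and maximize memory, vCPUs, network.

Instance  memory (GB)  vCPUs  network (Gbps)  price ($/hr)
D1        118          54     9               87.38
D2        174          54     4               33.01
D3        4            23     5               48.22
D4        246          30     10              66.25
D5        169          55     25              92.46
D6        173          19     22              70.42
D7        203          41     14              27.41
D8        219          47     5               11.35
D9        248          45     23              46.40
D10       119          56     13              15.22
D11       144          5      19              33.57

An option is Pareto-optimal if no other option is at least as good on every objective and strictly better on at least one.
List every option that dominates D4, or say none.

D9

D9: memory 248≥246, vCPUs 45≥30, network 23≥10, price 46.40≤66.25 — dominates D4.
Others (D1, D2, D3, D5, D6, D7, D8, D10, D11) are each worse than D4 on at least one objective.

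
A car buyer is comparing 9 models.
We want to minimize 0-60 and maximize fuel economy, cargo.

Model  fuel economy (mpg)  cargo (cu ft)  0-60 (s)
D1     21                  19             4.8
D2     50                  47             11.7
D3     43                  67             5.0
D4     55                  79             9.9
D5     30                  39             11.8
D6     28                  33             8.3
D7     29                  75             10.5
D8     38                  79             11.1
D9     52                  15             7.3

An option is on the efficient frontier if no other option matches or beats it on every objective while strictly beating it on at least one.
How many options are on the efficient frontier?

4

D1: not dominated (best 0-60).
D2: dominated by D4 (fuel economy 55≥50, cargo 79≥47, 0-60 9.9≤11.7).
D3: not dominated.
D4: not dominated (best fuel economy).
D5: dominated by D2 (fuel economy 50≥30, cargo 47≥39, 0-60 11.7≤11.8).
D6: dominated by D3 (fuel economy 43≥28, cargo 67≥33, 0-60 5.0≤8.3).
D7: dominated by D4 (fuel economy 55≥29, cargo 79≥75, 0-60 9.9≤10.5).
D8: dominated by D4 (fuel economy 55≥38, cargo 79≥79, 0-60 9.9≤11.1).
D9: not dominated.
Pareto-optimal: D1, D3, D4, D9 → 4.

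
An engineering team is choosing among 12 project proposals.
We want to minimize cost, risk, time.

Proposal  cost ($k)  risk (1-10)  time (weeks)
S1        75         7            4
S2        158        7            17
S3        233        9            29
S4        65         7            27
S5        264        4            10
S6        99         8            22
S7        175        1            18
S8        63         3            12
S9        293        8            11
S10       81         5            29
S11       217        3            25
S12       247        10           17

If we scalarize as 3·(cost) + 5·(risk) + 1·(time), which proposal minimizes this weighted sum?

S1: 3·75 + 5·7 + 1·4 = 264
S2: 3·158 + 5·7 + 1·17 = 526
S3: 3·233 + 5·9 + 1·29 = 773
S4: 3·65 + 5·7 + 1·27 = 257
S5: 3·264 + 5·4 + 1·10 = 822
S6: 3·99 + 5·8 + 1·22 = 359
S7: 3·175 + 5·1 + 1·18 = 548
S8: 3·63 + 5·3 + 1·12 = 216
S9: 3·293 + 5·8 + 1·11 = 930
S10: 3·81 + 5·5 + 1·29 = 297
S11: 3·217 + 5·3 + 1·25 = 691
S12: 3·247 + 5·10 + 1·17 = 808
Lowest: S8 at 216.

S8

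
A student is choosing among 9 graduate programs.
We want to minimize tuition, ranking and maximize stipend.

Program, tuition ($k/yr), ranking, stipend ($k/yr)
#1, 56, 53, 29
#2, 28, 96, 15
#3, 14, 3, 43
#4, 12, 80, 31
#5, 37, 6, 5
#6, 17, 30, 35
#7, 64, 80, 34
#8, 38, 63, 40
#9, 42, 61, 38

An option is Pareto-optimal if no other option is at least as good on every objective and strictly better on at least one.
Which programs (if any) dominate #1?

#3, #6

#3: tuition 14≤56, ranking 3≤53, stipend 43≥29 — dominates #1.
#6: tuition 17≤56, ranking 30≤53, stipend 35≥29 — dominates #1.
Others (#2, #4, #5, #7, #8, #9) are each worse than #1 on at least one objective.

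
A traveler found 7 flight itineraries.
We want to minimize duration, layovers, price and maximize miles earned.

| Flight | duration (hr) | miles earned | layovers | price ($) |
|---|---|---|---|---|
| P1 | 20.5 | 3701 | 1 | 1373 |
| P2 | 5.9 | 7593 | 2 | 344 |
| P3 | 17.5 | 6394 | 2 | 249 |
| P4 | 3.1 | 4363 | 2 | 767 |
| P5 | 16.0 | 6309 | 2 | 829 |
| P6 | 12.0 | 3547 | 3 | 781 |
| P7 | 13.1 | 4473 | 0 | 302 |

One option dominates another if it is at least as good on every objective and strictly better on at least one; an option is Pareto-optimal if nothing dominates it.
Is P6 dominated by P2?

P2 vs P6: duration 5.9≤12.0, miles earned 7593≥3547, layovers 2≤3, price 344≤781 — P2 is at least as good on every objective with at least one strict improvement.

Yes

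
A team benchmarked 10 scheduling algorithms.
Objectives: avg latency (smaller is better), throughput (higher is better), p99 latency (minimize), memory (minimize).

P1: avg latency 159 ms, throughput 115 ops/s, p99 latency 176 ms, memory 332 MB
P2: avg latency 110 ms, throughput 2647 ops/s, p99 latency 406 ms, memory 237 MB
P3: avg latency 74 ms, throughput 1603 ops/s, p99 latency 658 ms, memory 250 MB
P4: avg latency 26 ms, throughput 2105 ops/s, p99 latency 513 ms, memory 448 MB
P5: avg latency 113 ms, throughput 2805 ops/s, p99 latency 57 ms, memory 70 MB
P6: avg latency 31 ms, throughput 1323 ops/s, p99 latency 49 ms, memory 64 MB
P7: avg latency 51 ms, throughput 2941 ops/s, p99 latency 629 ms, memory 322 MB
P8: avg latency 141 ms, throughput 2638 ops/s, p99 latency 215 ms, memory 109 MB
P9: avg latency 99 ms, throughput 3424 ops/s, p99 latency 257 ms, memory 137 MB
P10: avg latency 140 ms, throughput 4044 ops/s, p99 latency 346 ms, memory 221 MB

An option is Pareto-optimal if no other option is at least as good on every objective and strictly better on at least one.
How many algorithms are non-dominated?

7

P1: dominated by P5 (avg latency 113≤159, throughput 2805≥115, p99 latency 57≤176, memory 70≤332).
P2: dominated by P9 (avg latency 99≤110, throughput 3424≥2647, p99 latency 257≤406, memory 137≤237).
P3: not dominated.
P4: not dominated (best avg latency).
P5: not dominated.
P6: not dominated (best p99 latency).
P7: not dominated.
P8: dominated by P5 (avg latency 113≤141, throughput 2805≥2638, p99 latency 57≤215, memory 70≤109).
P9: not dominated.
P10: not dominated (best throughput).
Pareto-optimal: P3, P4, P5, P6, P7, P9, P10 → 7.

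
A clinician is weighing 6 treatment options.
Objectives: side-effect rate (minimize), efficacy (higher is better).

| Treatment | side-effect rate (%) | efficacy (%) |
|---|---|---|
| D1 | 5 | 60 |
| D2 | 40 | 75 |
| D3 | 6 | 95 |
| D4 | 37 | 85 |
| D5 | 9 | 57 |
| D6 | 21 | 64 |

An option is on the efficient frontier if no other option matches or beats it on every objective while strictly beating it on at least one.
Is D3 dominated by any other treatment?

D1: worse on efficacy (60 vs 95).
D2: worse on side-effect rate (40 vs 6).
D4: worse on side-effect rate (37 vs 6).
D5: worse on side-effect rate (9 vs 6).
D6: worse on side-effect rate (21 vs 6).
No option is at least as good as D3 on every objective and strictly better on one.

No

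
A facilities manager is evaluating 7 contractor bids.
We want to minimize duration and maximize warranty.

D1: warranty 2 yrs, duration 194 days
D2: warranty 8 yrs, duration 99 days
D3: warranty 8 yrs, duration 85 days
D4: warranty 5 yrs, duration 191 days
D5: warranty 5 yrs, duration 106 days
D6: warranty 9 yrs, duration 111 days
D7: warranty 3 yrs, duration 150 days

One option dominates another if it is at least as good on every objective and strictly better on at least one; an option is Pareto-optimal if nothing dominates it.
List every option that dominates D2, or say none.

D3: warranty 8≥8, duration 85≤99 — dominates D2.
Others (D1, D4, D5, D6, D7) are each worse than D2 on at least one objective.

D3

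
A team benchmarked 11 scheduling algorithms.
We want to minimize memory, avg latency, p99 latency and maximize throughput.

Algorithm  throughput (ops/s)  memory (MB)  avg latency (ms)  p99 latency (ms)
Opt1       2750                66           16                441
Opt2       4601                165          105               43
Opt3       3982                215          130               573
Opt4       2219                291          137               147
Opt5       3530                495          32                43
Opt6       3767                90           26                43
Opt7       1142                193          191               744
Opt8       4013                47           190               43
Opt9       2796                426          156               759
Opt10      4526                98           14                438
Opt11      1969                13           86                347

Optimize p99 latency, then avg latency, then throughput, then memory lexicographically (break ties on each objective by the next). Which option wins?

Opt6

First minimize p99 latency: best is 43, kept {Opt2, Opt5, Opt6, Opt8}.
Then minimize avg latency: best is 26, kept {Opt6}.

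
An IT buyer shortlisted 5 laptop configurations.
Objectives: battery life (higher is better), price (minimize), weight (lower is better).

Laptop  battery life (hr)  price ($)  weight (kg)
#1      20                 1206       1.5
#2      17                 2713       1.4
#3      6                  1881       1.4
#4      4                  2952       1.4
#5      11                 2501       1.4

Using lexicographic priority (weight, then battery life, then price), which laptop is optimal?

First minimize weight: best is 1.4, kept {#2, #3, #4, #5}.
Then maximize battery life: best is 17, kept {#2}.

#2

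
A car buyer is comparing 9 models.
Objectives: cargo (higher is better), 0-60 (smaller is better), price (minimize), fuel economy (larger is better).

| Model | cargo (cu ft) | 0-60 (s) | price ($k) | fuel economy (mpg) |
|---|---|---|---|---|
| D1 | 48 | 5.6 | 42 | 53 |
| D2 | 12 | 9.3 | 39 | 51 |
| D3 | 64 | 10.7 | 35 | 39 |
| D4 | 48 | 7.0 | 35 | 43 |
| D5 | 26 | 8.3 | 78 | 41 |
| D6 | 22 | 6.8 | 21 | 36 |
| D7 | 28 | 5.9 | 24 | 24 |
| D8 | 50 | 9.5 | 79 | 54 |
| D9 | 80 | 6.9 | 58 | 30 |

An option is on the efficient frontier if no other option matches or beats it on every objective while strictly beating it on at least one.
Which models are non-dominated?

D1: not dominated (best 0-60).
D2: not dominated.
D3: not dominated.
D4: not dominated.
D5: dominated by D1 (cargo 48≥26, 0-60 5.6≤8.3, price 42≤78, fuel economy 53≥41).
D6: not dominated (best price).
D7: not dominated.
D8: not dominated (best fuel economy).
D9: not dominated (best cargo).

D1, D2, D3, D4, D6, D7, D8, D9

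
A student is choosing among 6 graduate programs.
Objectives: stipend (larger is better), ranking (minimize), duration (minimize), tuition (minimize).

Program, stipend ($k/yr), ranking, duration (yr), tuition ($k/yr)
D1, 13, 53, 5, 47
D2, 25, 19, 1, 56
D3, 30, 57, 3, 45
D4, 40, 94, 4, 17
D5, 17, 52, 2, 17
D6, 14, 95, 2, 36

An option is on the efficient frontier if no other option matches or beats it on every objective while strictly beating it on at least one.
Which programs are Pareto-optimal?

D1: dominated by D5 (stipend 17≥13, ranking 52≤53, duration 2≤5, tuition 17≤47).
D2: not dominated (best ranking).
D3: not dominated.
D4: not dominated (best stipend).
D5: not dominated.
D6: dominated by D5 (stipend 17≥14, ranking 52≤95, duration 2≤2, tuition 17≤36).

D2, D3, D4, D5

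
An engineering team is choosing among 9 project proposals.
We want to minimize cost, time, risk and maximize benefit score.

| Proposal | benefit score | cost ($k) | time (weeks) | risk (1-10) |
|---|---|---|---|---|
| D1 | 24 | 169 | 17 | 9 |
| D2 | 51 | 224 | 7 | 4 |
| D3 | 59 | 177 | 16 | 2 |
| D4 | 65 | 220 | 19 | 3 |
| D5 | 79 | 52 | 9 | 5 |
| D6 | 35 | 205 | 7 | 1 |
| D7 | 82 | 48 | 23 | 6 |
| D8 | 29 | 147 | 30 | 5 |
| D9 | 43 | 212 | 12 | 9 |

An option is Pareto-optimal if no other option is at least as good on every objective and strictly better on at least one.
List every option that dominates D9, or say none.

D5: benefit score 79≥43, cost 52≤212, time 9≤12, risk 5≤9 — dominates D9.
Others (D1, D2, D3, D4, D6, D7, D8) are each worse than D9 on at least one objective.

D5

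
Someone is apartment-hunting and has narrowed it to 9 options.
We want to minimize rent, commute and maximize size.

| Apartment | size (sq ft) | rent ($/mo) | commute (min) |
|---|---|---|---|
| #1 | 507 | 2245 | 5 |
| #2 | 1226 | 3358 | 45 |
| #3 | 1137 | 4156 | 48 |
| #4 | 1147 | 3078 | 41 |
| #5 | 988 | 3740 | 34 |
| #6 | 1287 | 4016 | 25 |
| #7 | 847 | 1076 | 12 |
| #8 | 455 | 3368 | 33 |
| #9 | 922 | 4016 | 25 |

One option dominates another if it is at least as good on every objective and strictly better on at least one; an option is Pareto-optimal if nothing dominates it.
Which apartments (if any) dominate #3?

#2, #4, #6

#2: size 1226≥1137, rent 3358≤4156, commute 45≤48 — dominates #3.
#4: size 1147≥1137, rent 3078≤4156, commute 41≤48 — dominates #3.
#6: size 1287≥1137, rent 4016≤4156, commute 25≤48 — dominates #3.
Others (#1, #5, #7, #8, #9) are each worse than #3 on at least one objective.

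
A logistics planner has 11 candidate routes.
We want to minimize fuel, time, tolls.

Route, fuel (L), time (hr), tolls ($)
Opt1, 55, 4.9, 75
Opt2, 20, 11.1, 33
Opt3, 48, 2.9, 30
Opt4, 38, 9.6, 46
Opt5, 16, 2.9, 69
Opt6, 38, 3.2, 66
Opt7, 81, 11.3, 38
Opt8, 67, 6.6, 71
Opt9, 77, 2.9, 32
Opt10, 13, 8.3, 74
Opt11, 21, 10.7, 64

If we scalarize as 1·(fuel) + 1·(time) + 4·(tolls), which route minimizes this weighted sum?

Opt2

Opt1: 1·55 + 1·4.9 + 4·75 = 359.9
Opt2: 1·20 + 1·11.1 + 4·33 = 163.1
Opt3: 1·48 + 1·2.9 + 4·30 = 170.9
Opt4: 1·38 + 1·9.6 + 4·46 = 231.6
Opt5: 1·16 + 1·2.9 + 4·69 = 294.9
Opt6: 1·38 + 1·3.2 + 4·66 = 305.2
Opt7: 1·81 + 1·11.3 + 4·38 = 244.3
Opt8: 1·67 + 1·6.6 + 4·71 = 357.6
Opt9: 1·77 + 1·2.9 + 4·32 = 207.9
Opt10: 1·13 + 1·8.3 + 4·74 = 317.3
Opt11: 1·21 + 1·10.7 + 4·64 = 287.7
Lowest: Opt2 at 163.1.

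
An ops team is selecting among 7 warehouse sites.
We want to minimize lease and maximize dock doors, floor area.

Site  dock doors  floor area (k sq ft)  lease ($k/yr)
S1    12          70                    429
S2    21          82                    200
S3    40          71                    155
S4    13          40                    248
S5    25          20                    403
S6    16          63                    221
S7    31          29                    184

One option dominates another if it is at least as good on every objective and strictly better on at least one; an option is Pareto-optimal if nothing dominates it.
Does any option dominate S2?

No

S1: worse on dock doors (12 vs 21).
S3: worse on floor area (71 vs 82).
S4: worse on dock doors (13 vs 21).
S5: worse on floor area (20 vs 82).
S6: worse on dock doors (16 vs 21).
S7: worse on floor area (29 vs 82).
No option is at least as good as S2 on every objective and strictly better on one.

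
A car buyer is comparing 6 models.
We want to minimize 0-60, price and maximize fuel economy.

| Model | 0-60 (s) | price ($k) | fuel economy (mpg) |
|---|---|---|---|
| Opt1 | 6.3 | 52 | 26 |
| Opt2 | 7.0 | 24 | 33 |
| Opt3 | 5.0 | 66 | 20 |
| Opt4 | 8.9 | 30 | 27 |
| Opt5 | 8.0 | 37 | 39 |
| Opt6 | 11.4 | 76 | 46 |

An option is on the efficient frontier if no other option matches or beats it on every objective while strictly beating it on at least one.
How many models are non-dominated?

5

Opt1: not dominated.
Opt2: not dominated (best price).
Opt3: not dominated (best 0-60).
Opt4: dominated by Opt2 (0-60 7.0≤8.9, price 24≤30, fuel economy 33≥27).
Opt5: not dominated.
Opt6: not dominated (best fuel economy).
Pareto-optimal: Opt1, Opt2, Opt3, Opt5, Opt6 → 5.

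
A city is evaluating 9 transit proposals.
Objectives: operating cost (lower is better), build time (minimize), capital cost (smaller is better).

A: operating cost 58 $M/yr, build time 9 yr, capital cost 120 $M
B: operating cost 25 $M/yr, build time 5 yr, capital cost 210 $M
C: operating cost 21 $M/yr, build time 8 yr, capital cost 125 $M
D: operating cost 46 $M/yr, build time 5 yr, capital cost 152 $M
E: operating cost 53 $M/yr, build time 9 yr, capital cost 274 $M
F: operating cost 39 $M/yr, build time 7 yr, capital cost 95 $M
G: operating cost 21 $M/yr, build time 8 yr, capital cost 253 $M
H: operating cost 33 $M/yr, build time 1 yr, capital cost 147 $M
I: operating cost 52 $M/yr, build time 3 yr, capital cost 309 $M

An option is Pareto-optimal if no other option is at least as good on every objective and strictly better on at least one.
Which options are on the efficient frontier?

A: dominated by F (operating cost 39≤58, build time 7≤9, capital cost 95≤120).
B: not dominated.
C: not dominated.
D: dominated by H (operating cost 33≤46, build time 1≤5, capital cost 147≤152).
E: dominated by B (operating cost 25≤53, build time 5≤9, capital cost 210≤274).
F: not dominated (best capital cost).
G: dominated by C (operating cost 21≤21, build time 8≤8, capital cost 125≤253).
H: not dominated (best build time).
I: dominated by H (operating cost 33≤52, build time 1≤3, capital cost 147≤309).

B, C, F, H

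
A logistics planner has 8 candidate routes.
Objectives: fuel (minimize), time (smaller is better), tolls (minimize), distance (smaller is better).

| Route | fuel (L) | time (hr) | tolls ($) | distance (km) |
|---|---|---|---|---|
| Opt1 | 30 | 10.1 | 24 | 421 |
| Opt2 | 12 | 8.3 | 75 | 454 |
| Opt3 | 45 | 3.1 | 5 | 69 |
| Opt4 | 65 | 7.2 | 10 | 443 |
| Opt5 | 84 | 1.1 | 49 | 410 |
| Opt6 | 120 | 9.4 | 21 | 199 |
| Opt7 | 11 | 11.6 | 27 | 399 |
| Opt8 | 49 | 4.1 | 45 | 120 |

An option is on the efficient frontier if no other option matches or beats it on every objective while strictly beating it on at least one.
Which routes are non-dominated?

Opt1, Opt2, Opt3, Opt5, Opt7

Opt1: not dominated.
Opt2: not dominated.
Opt3: not dominated (best tolls).
Opt4: dominated by Opt3 (fuel 45≤65, time 3.1≤7.2, tolls 5≤10, distance 69≤443).
Opt5: not dominated (best time).
Opt6: dominated by Opt3 (fuel 45≤120, time 3.1≤9.4, tolls 5≤21, distance 69≤199).
Opt7: not dominated (best fuel).
Opt8: dominated by Opt3 (fuel 45≤49, time 3.1≤4.1, tolls 5≤45, distance 69≤120).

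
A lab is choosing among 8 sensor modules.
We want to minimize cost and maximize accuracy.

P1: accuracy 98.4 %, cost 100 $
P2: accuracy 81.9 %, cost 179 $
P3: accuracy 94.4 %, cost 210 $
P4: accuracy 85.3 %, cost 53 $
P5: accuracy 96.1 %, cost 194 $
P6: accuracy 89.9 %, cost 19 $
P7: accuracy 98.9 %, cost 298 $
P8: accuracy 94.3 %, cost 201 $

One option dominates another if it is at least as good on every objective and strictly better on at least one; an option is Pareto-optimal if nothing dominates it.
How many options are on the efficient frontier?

3

P1: not dominated.
P2: dominated by P1 (accuracy 98.4≥81.9, cost 100≤179).
P3: dominated by P1 (accuracy 98.4≥94.4, cost 100≤210).
P4: dominated by P6 (accuracy 89.9≥85.3, cost 19≤53).
P5: dominated by P1 (accuracy 98.4≥96.1, cost 100≤194).
P6: not dominated (best cost).
P7: not dominated (best accuracy).
P8: dominated by P1 (accuracy 98.4≥94.3, cost 100≤201).
Pareto-optimal: P1, P6, P7 → 3.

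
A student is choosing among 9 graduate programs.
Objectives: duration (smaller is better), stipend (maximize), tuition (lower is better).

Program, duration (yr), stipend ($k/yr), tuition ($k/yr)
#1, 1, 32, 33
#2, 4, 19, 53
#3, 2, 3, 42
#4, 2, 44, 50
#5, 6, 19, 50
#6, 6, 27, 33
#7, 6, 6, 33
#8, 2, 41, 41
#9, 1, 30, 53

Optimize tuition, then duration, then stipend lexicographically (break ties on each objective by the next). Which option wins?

#1

First minimize tuition: best is 33, kept {#1, #6, #7}.
Then minimize duration: best is 1, kept {#1}.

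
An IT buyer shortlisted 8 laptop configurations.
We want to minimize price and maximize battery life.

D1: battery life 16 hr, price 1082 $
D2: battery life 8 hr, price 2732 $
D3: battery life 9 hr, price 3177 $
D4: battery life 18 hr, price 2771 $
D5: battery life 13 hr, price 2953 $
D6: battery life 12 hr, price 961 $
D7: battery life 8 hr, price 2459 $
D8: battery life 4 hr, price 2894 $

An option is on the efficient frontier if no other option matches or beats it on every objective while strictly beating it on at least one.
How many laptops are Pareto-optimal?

D1: not dominated.
D2: dominated by D1 (battery life 16≥8, price 1082≤2732).
D3: dominated by D1 (battery life 16≥9, price 1082≤3177).
D4: not dominated (best battery life).
D5: dominated by D1 (battery life 16≥13, price 1082≤2953).
D6: not dominated (best price).
D7: dominated by D1 (battery life 16≥8, price 1082≤2459).
D8: dominated by D1 (battery life 16≥4, price 1082≤2894).
Pareto-optimal: D1, D4, D6 → 3.

3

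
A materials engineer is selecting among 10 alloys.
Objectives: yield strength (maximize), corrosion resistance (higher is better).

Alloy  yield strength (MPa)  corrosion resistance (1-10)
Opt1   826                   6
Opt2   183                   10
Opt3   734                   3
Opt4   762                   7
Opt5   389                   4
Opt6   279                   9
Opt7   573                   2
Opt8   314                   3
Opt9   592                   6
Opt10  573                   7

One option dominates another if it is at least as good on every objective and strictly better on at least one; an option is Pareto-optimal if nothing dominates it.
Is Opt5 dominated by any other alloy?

Yes

Opt1 vs Opt5: yield strength 826≥389, corrosion resistance 6≥4 — Opt1 is at least as good on every objective and strictly better on at least one, so Opt1 dominates Opt5.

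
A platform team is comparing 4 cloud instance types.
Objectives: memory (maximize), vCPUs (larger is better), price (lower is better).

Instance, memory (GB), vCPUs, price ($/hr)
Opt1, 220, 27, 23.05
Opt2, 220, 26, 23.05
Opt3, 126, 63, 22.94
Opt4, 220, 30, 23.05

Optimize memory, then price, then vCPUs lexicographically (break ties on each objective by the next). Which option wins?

First maximize memory: best is 220, kept {Opt1, Opt2, Opt4}.
Then minimize price: best is 23.05, kept {Opt1, Opt2, Opt4}.
Then maximize vCPUs: best is 30, kept {Opt4}.

Opt4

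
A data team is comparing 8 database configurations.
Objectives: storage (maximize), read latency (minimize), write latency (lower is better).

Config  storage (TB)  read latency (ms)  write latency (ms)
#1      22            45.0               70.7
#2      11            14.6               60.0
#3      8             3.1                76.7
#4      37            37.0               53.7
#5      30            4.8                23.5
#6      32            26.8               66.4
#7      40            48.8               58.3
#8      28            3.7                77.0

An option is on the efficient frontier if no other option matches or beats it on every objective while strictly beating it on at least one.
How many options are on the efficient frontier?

#1: dominated by #4 (storage 37≥22, read latency 37.0≤45.0, write latency 53.7≤70.7).
#2: dominated by #5 (storage 30≥11, read latency 4.8≤14.6, write latency 23.5≤60.0).
#3: not dominated (best read latency).
#4: not dominated.
#5: not dominated (best write latency).
#6: not dominated.
#7: not dominated (best storage).
#8: not dominated.
Pareto-optimal: #3, #4, #5, #6, #7, #8 → 6.

6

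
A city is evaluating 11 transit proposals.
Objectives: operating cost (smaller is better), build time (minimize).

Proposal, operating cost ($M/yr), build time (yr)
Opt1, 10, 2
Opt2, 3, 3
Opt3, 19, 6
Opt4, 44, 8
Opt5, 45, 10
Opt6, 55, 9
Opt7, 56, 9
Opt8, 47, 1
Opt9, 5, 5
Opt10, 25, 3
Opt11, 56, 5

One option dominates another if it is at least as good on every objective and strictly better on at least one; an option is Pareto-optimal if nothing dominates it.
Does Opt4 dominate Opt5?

Opt4 vs Opt5: operating cost 44≤45, build time 8≤10 — Opt4 is at least as good on every objective with at least one strict improvement.

Yes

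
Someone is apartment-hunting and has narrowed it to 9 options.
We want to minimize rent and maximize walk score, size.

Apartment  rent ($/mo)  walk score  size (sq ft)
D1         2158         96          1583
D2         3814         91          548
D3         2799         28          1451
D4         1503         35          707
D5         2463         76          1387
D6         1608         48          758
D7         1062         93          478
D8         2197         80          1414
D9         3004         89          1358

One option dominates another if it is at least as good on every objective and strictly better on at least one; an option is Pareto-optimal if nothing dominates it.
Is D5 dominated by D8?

Yes

D8 vs D5: rent 2197≤2463, walk score 80≥76, size 1414≥1387 — D8 is at least as good on every objective with at least one strict improvement.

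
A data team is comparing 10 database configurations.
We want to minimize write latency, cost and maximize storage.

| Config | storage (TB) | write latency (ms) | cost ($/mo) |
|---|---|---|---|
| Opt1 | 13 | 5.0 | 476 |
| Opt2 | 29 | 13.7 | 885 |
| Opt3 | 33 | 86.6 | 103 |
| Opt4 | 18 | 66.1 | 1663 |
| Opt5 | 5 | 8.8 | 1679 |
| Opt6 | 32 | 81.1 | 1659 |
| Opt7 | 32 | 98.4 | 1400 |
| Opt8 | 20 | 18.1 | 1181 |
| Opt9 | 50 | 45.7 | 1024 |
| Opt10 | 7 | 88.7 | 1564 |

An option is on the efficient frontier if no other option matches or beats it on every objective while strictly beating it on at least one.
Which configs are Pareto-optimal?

Opt1: not dominated (best write latency).
Opt2: not dominated.
Opt3: not dominated (best cost).
Opt4: dominated by Opt2 (storage 29≥18, write latency 13.7≤66.1, cost 885≤1663).
Opt5: dominated by Opt1 (storage 13≥5, write latency 5.0≤8.8, cost 476≤1679).
Opt6: dominated by Opt9 (storage 50≥32, write latency 45.7≤81.1, cost 1024≤1659).
Opt7: dominated by Opt3 (storage 33≥32, write latency 86.6≤98.4, cost 103≤1400).
Opt8: dominated by Opt2 (storage 29≥20, write latency 13.7≤18.1, cost 885≤1181).
Opt9: not dominated (best storage).
Opt10: dominated by Opt1 (storage 13≥7, write latency 5.0≤88.7, cost 476≤1564).

Opt1, Opt2, Opt3, Opt9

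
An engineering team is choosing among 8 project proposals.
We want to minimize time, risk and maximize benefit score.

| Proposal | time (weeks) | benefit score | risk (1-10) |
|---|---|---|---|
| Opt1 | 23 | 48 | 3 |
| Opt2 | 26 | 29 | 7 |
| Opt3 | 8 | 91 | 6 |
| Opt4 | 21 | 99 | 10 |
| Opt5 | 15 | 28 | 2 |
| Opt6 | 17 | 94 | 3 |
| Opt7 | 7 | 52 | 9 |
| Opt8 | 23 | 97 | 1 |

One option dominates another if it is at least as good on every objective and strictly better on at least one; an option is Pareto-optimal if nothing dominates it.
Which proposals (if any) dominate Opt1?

Opt6: time 17≤23, benefit score 94≥48, risk 3≤3 — dominates Opt1.
Opt8: time 23≤23, benefit score 97≥48, risk 1≤3 — dominates Opt1.
Others (Opt2, Opt3, Opt4, Opt5, Opt7) are each worse than Opt1 on at least one objective.

Opt6, Opt8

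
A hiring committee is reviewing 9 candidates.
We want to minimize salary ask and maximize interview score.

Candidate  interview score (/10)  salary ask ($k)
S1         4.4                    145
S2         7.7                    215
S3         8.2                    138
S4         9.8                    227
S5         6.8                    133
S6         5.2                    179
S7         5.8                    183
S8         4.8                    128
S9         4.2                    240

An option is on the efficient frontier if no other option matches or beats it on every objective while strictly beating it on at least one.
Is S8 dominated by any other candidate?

S1: worse on interview score (4.4 vs 4.8).
S2: worse on salary ask (215 vs 128).
S3: worse on salary ask (138 vs 128).
S4: worse on salary ask (227 vs 128).
S5: worse on salary ask (133 vs 128).
S6: worse on salary ask (179 vs 128).
S7: worse on salary ask (183 vs 128).
S9: worse on interview score (4.2 vs 4.8).
No option is at least as good as S8 on every objective and strictly better on one.

No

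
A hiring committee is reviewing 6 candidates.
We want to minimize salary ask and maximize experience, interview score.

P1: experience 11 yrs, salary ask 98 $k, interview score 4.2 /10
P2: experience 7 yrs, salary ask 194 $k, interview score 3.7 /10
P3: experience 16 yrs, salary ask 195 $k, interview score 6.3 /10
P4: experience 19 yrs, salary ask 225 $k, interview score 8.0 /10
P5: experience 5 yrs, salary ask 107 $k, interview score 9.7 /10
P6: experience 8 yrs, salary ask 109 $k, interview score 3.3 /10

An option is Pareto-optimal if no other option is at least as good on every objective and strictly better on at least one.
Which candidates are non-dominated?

P1, P3, P4, P5

P1: not dominated (best salary ask).
P2: dominated by P1 (experience 11≥7, salary ask 98≤194, interview score 4.2≥3.7).
P3: not dominated.
P4: not dominated (best experience).
P5: not dominated (best interview score).
P6: dominated by P1 (experience 11≥8, salary ask 98≤109, interview score 4.2≥3.3).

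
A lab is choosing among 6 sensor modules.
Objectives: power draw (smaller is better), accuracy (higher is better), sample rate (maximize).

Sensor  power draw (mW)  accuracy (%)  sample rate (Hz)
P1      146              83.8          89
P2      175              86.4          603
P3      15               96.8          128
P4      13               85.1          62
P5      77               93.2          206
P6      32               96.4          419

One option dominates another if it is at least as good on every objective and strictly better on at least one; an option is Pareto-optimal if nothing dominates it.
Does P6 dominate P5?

P6 vs P5: power draw 32≤77, accuracy 96.4≥93.2, sample rate 419≥206 — P6 is at least as good on every objective with at least one strict improvement.

Yes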